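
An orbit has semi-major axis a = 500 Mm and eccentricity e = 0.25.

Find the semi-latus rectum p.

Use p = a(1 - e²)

Convert to SI: a = 500 Mm = 5e+08 m.
p = a (1 − e²).
p = 5e+08 · (1 − (0.25)²) = 5e+08 · 0.9375 ≈ 4.688e+08 m = 468.8 Mm.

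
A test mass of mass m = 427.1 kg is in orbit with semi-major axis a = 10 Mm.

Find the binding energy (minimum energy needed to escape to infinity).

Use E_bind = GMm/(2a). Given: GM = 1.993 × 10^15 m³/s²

Convert to SI: a = 10 Mm = 1e+07 m.
Total orbital energy is E = −GMm/(2a); binding energy is E_bind = −E = GMm/(2a).
E_bind = 1.993e+15 · 427.1 / (2 · 1e+07) J ≈ 4.256e+10 J = 42.56 GJ.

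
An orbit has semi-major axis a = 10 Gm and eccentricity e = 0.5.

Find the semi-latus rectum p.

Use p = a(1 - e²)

Convert to SI: a = 10 Gm = 1e+10 m.
p = a (1 − e²).
p = 1e+10 · (1 − (0.5)²) = 1e+10 · 0.75 ≈ 7.5e+09 m = 7.5 Gm.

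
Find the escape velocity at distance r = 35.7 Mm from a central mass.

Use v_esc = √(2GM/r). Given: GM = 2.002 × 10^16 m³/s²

Convert to SI: r = 35.7 Mm = 3.57e+07 m.
Escape velocity comes from setting total energy to zero: ½v² − GM/r = 0 ⇒ v_esc = √(2GM / r).
v_esc = √(2 · 2.002e+16 / 3.57e+07) m/s ≈ 3.349e+04 m/s = 33.49 km/s.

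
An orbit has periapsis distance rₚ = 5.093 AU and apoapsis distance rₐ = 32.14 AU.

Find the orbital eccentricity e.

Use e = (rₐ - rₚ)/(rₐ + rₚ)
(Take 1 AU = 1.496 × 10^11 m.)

Convert to SI: rₚ = 5.093 AU = 7.61913e+11 m; rₐ = 32.14 AU = 4.80814e+12 m.
e = (rₐ − rₚ) / (rₐ + rₚ).
e = (4.80814e+12 − 7.61913e+11) / (4.80814e+12 + 7.61913e+11) = 4.04623e+12 / 5.57006e+12 ≈ 0.7264.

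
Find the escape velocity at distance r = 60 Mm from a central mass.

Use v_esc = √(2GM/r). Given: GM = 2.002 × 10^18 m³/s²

Convert to SI: r = 60 Mm = 6e+07 m.
Escape velocity comes from setting total energy to zero: ½v² − GM/r = 0 ⇒ v_esc = √(2GM / r).
v_esc = √(2 · 2.002e+18 / 6e+07) m/s ≈ 2.583e+05 m/s = 258.3 km/s.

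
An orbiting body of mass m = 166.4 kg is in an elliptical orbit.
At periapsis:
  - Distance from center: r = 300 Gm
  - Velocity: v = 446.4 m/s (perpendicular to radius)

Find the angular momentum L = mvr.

Convert to SI: r = 300 Gm = 3e+11 m.
Since v is perpendicular to r, L = m · v · r.
L = 166.4 · 446.4 · 3e+11 kg·m²/s ≈ 2.228e+16 kg·m²/s.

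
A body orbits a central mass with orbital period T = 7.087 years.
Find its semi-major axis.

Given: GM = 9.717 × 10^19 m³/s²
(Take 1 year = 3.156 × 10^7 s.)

Convert to SI: T = 7.087 years = 2.23666e+08 s.
Invert Kepler's third law: a = (GM · T² / (4π²))^(1/3).
Substituting T = 2.23666e+08 s and GM = 9.717e+19 m³/s²:
a = (9.717e+19 · (2.23666e+08)² / (4π²))^(1/3) m
a ≈ 4.975e+11 m = 497.5 Gm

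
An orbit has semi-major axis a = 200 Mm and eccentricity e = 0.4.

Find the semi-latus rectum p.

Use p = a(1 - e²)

Convert to SI: a = 200 Mm = 2e+08 m.
p = a (1 − e²).
p = 2e+08 · (1 − (0.4)²) = 2e+08 · 0.84 ≈ 1.68e+08 m = 168 Mm.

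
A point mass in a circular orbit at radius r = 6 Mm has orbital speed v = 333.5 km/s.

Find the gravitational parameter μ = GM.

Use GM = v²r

Convert to SI: r = 6 Mm = 6e+06 m; v = 333.5 km/s = 333500 m/s.
For a circular orbit v² = GM/r, so GM = v² · r.
GM = (333500)² · 6e+06 m³/s² ≈ 6.673e+17 m³/s² = 6.673 × 10^17 m³/s².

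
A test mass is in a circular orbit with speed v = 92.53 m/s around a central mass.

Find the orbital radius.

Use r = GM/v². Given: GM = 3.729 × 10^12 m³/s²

For a circular orbit, v² = GM / r, so r = GM / v².
r = 3.729e+12 / (92.53)² m ≈ 4.355e+08 m = 435.5 Mm.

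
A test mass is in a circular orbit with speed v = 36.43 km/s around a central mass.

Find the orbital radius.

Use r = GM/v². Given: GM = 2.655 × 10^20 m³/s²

Convert to SI: v = 36.43 km/s = 36430 m/s.
For a circular orbit, v² = GM / r, so r = GM / v².
r = 2.655e+20 / (36430)² m ≈ 2.001e+11 m = 200.1 Gm.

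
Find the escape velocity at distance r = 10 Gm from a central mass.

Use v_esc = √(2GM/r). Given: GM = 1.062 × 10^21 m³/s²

Convert to SI: r = 10 Gm = 1e+10 m.
Escape velocity comes from setting total energy to zero: ½v² − GM/r = 0 ⇒ v_esc = √(2GM / r).
v_esc = √(2 · 1.062e+21 / 1e+10) m/s ≈ 4.609e+05 m/s = 460.9 km/s.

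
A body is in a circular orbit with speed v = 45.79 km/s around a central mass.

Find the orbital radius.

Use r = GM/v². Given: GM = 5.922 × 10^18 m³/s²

Convert to SI: v = 45.79 km/s = 45790 m/s.
For a circular orbit, v² = GM / r, so r = GM / v².
r = 5.922e+18 / (45790)² m ≈ 2.824e+09 m = 2.824 Gm.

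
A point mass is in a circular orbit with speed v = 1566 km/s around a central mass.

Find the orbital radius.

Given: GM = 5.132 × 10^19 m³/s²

Convert to SI: v = 1566 km/s = 1.566e+06 m/s.
For a circular orbit, v² = GM / r, so r = GM / v².
r = 5.132e+19 / (1.566e+06)² m ≈ 2.093e+07 m = 20.93 Mm.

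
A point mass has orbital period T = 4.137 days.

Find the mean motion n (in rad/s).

Convert to SI: T = 4.137 days = 357437 s.
n = 2π / T.
n = 2π / 357437 s ≈ 1.758e-05 rad/s.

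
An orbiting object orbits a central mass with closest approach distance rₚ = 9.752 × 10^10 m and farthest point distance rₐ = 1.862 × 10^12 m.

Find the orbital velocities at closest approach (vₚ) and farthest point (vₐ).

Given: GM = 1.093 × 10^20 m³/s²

Use the vis-viva equation v² = GM(2/r − 1/a) with a = (rₚ + rₐ)/2 = (9.752e+10 + 1.862e+12)/2 = 9.7976e+11 m.
vₚ = √(GM · (2/rₚ − 1/a)) = √(1.093e+20 · (2/9.752e+10 − 1/9.7976e+11)) m/s ≈ 4.615e+04 m/s = 46.15 km/s.
vₐ = √(GM · (2/rₐ − 1/a)) = √(1.093e+20 · (2/1.862e+12 − 1/9.7976e+11)) m/s ≈ 2417 m/s = 2.417 km/s.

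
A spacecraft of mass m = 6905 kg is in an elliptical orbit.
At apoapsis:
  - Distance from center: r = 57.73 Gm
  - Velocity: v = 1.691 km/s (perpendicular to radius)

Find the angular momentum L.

Convert to SI: r = 57.73 Gm = 5.773e+10 m; v = 1.691 km/s = 1691 m/s.
Since v is perpendicular to r, L = m · v · r.
L = 6905 · 1691 · 5.773e+10 kg·m²/s ≈ 6.741e+17 kg·m²/s.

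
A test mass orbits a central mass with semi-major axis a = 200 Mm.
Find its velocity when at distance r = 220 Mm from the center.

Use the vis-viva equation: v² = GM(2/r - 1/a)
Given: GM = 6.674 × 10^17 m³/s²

Convert to SI: a = 200 Mm = 2e+08 m; r = 220 Mm = 2.2e+08 m.
Vis-viva: v = √(GM · (2/r − 1/a)).
2/r − 1/a = 2/2.2e+08 − 1/2e+08 = 4.09091e-09 m⁻¹.
v = √(6.674e+17 · 4.09091e-09) m/s ≈ 5.225e+04 m/s = 52.25 km/s.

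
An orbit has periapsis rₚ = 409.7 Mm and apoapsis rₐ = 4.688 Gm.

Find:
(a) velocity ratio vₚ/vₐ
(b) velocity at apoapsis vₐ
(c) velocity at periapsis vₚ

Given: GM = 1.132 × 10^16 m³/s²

Convert to SI: rₚ = 409.7 Mm = 4.097e+08 m; rₐ = 4.688 Gm = 4.688e+09 m.
(a) Conservation of angular momentum (rₚvₚ = rₐvₐ) gives vₚ/vₐ = rₐ/rₚ = 4.688e+09/4.097e+08 ≈ 11.44
(b) With a = (rₚ + rₐ)/2 = 2.54885e+09 m, vₐ = √(GM (2/rₐ − 1/a)) = √(1.132e+16 · (2/4.688e+09 − 1/2.54885e+09)) m/s ≈ 623 m/s
(c) With a = (rₚ + rₐ)/2 = 2.54885e+09 m, vₚ = √(GM (2/rₚ − 1/a)) = √(1.132e+16 · (2/4.097e+08 − 1/2.54885e+09)) m/s ≈ 7129 m/s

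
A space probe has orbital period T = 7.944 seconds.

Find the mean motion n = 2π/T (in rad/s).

n = 2π / T.
n = 2π / 7.944 s ≈ 0.7909 rad/s.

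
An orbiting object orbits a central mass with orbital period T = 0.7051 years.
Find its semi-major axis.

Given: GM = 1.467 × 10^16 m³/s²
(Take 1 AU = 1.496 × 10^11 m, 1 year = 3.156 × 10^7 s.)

Convert to SI: T = 0.7051 years = 2.2253e+07 s.
Invert Kepler's third law: a = (GM · T² / (4π²))^(1/3).
Substituting T = 2.2253e+07 s and GM = 1.467e+16 m³/s²:
a = (1.467e+16 · (2.2253e+07)² / (4π²))^(1/3) m
a ≈ 5.688e+09 m = 0.03802 AU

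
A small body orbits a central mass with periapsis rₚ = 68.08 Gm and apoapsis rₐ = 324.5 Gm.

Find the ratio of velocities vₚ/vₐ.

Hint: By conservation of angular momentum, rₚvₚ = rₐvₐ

Convert to SI: rₚ = 68.08 Gm = 6.808e+10 m; rₐ = 324.5 Gm = 3.245e+11 m.
Conservation of angular momentum gives rₚvₚ = rₐvₐ, so vₚ/vₐ = rₐ/rₚ.
vₚ/vₐ = 3.245e+11 / 6.808e+10 ≈ 4.766.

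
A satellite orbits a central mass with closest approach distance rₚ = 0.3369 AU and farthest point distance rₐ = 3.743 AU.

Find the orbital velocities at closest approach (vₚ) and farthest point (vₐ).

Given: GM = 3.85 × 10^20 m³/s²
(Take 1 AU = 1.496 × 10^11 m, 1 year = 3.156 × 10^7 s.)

Convert to SI: rₚ = 0.3369 AU = 5.04002e+10 m; rₐ = 3.743 AU = 5.59953e+11 m.
Use the vis-viva equation v² = GM(2/r − 1/a) with a = (rₚ + rₐ)/2 = (5.04002e+10 + 5.59953e+11)/2 = 3.05177e+11 m.
vₚ = √(GM · (2/rₚ − 1/a)) = √(3.85e+20 · (2/5.04002e+10 − 1/3.05177e+11)) m/s ≈ 1.184e+05 m/s = 24.98 AU/year.
vₐ = √(GM · (2/rₐ − 1/a)) = √(3.85e+20 · (2/5.59953e+11 − 1/3.05177e+11)) m/s ≈ 1.066e+04 m/s = 2.248 AU/year.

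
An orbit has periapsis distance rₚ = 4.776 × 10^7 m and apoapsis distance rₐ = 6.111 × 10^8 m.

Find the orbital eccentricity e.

e = (rₐ − rₚ) / (rₐ + rₚ).
e = (6.111e+08 − 4.776e+07) / (6.111e+08 + 4.776e+07) = 5.6334e+08 / 6.5886e+08 ≈ 0.855.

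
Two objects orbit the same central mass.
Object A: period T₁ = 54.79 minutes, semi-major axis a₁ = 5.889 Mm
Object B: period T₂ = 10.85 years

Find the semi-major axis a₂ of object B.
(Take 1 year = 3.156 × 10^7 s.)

Convert to SI: T₁ = 54.79 minutes = 3287.4 s; a₁ = 5.889 Mm = 5.889e+06 m; T₂ = 10.85 years = 3.42426e+08 s.
Kepler's third law: (T₁/T₂)² = (a₁/a₂)³ ⇒ a₂ = a₁ · (T₂/T₁)^(2/3).
T₂/T₁ = 3.42426e+08 / 3287.4 = 104163.
a₂ = 5.889e+06 · (104163)^(2/3) m ≈ 1.304e+10 m = 13.04 Gm.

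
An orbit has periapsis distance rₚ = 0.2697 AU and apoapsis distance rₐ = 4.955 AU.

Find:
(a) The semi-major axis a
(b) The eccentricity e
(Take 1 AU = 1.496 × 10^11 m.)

Convert to SI: rₚ = 0.2697 AU = 4.03471e+10 m; rₐ = 4.955 AU = 7.41268e+11 m.
(a) a = (rₚ + rₐ) / 2 = (4.03471e+10 + 7.41268e+11) / 2 ≈ 3.908e+11 m = 2.612 AU.
(b) e = (rₐ − rₚ) / (rₐ + rₚ) = (7.41268e+11 − 4.03471e+10) / (7.41268e+11 + 4.03471e+10) ≈ 0.8968.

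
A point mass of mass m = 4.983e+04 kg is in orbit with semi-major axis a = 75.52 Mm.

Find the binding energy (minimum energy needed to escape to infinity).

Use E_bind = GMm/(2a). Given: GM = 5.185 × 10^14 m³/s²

Convert to SI: a = 75.52 Mm = 7.552e+07 m.
Total orbital energy is E = −GMm/(2a); binding energy is E_bind = −E = GMm/(2a).
E_bind = 5.185e+14 · 4.983e+04 / (2 · 7.552e+07) J ≈ 1.711e+11 J = 171.1 GJ.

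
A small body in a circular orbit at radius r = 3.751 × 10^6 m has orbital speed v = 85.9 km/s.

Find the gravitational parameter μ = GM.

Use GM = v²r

Convert to SI: v = 85.9 km/s = 85900 m/s.
For a circular orbit v² = GM/r, so GM = v² · r.
GM = (85900)² · 3.751e+06 m³/s² ≈ 2.768e+16 m³/s² = 2.768 × 10^16 m³/s².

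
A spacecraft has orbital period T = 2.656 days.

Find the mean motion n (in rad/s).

Convert to SI: T = 2.656 days = 229478 s.
n = 2π / T.
n = 2π / 229478 s ≈ 2.738e-05 rad/s.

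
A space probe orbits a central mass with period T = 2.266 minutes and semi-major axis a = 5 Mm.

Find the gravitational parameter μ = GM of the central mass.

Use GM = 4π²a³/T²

Convert to SI: T = 2.266 minutes = 135.96 s; a = 5 Mm = 5e+06 m.
GM = 4π² · a³ / T².
GM = 4π² · (5e+06)³ / (135.96)² m³/s² ≈ 2.67e+17 m³/s² = 2.67 × 10^17 m³/s².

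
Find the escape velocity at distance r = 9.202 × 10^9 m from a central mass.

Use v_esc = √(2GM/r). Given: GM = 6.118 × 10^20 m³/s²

Escape velocity comes from setting total energy to zero: ½v² − GM/r = 0 ⇒ v_esc = √(2GM / r).
v_esc = √(2 · 6.118e+20 / 9.202e+09) m/s ≈ 3.647e+05 m/s = 364.7 km/s.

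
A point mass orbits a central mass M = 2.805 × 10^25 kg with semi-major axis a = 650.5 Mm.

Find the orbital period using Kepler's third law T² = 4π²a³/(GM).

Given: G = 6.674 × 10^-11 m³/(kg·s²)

Convert to SI: a = 650.5 Mm = 6.505e+08 m.
GM = G · M = 6.674e-11 · 2.805e+25 = 1.87206e+15 m³/s².
Kepler's third law: T = 2π √(a³ / GM).
Substituting a = 6.505e+08 m and GM = 1.87206e+15 m³/s²:
T = 2π √((6.505e+08)³ / 1.87206e+15) s
T ≈ 2.409e+06 s = 27.89 days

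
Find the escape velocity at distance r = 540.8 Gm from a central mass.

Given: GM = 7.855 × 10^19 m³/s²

Convert to SI: r = 540.8 Gm = 5.408e+11 m.
Escape velocity comes from setting total energy to zero: ½v² − GM/r = 0 ⇒ v_esc = √(2GM / r).
v_esc = √(2 · 7.855e+19 / 5.408e+11) m/s ≈ 1.704e+04 m/s = 17.04 km/s.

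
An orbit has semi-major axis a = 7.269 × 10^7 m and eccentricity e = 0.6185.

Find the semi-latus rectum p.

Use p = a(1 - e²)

p = a (1 − e²).
p = 7.269e+07 · (1 − (0.6185)²) = 7.269e+07 · 0.617458 ≈ 4.488e+07 m = 4.488 × 10^7 m.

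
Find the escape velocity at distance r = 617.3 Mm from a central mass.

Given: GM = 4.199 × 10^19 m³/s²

Convert to SI: r = 617.3 Mm = 6.173e+08 m.
Escape velocity comes from setting total energy to zero: ½v² − GM/r = 0 ⇒ v_esc = √(2GM / r).
v_esc = √(2 · 4.199e+19 / 6.173e+08) m/s ≈ 3.688e+05 m/s = 368.8 km/s.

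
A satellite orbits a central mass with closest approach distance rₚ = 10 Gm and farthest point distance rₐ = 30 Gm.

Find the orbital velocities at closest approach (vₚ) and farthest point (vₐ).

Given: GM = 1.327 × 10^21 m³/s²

Convert to SI: rₚ = 10 Gm = 1e+10 m; rₐ = 30 Gm = 3e+10 m.
Use the vis-viva equation v² = GM(2/r − 1/a) with a = (rₚ + rₐ)/2 = (1e+10 + 3e+10)/2 = 2e+10 m.
vₚ = √(GM · (2/rₚ − 1/a)) = √(1.327e+21 · (2/1e+10 − 1/2e+10)) m/s ≈ 4.462e+05 m/s = 446.2 km/s.
vₐ = √(GM · (2/rₐ − 1/a)) = √(1.327e+21 · (2/3e+10 − 1/2e+10)) m/s ≈ 1.487e+05 m/s = 148.7 km/s.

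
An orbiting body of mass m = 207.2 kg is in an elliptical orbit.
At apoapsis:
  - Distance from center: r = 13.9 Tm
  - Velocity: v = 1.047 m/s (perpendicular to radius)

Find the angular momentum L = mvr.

Convert to SI: r = 13.9 Tm = 1.39e+13 m.
Since v is perpendicular to r, L = m · v · r.
L = 207.2 · 1.047 · 1.39e+13 kg·m²/s ≈ 3.015e+15 kg·m²/s.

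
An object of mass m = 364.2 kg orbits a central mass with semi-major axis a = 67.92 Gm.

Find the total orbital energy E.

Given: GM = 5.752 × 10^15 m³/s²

Convert to SI: a = 67.92 Gm = 6.792e+10 m.
E = −GMm / (2a).
E = −5.752e+15 · 364.2 / (2 · 6.792e+10) J ≈ -1.542e+07 J = -15.42 MJ.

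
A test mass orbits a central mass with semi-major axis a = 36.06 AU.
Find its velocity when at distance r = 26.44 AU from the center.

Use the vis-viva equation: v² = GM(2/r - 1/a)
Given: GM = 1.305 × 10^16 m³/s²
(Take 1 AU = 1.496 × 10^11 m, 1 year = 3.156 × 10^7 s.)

Convert to SI: a = 36.06 AU = 5.39458e+12 m; r = 26.44 AU = 3.95542e+12 m.
Vis-viva: v = √(GM · (2/r − 1/a)).
2/r − 1/a = 2/3.95542e+12 − 1/5.39458e+12 = 3.20263e-13 m⁻¹.
v = √(1.305e+16 · 3.20263e-13) m/s ≈ 64.65 m/s = 0.01364 AU/year.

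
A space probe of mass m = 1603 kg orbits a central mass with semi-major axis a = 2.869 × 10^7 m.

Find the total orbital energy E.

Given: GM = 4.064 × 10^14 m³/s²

E = −GMm / (2a).
E = −4.064e+14 · 1603 / (2 · 2.869e+07) J ≈ -1.135e+10 J = -11.35 GJ.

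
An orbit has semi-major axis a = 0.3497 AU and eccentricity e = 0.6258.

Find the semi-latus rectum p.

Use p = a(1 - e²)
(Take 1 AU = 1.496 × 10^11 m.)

Convert to SI: a = 0.3497 AU = 5.23151e+10 m.
p = a (1 − e²).
p = 5.23151e+10 · (1 − (0.6258)²) = 5.23151e+10 · 0.608374 ≈ 3.183e+10 m = 0.2127 AU.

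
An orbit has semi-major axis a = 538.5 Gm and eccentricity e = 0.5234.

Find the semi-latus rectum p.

Convert to SI: a = 538.5 Gm = 5.385e+11 m.
p = a (1 − e²).
p = 5.385e+11 · (1 − (0.5234)²) = 5.385e+11 · 0.726052 ≈ 3.91e+11 m = 391 Gm.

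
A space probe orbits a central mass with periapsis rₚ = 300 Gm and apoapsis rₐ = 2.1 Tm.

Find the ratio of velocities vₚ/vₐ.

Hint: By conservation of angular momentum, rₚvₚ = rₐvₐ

Convert to SI: rₚ = 300 Gm = 3e+11 m; rₐ = 2.1 Tm = 2.1e+12 m.
Conservation of angular momentum gives rₚvₚ = rₐvₐ, so vₚ/vₐ = rₐ/rₚ.
vₚ/vₐ = 2.1e+12 / 3e+11 ≈ 7.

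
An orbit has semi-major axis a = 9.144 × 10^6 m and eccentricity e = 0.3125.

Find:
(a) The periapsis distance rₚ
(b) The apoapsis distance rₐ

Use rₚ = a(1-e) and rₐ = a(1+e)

(a) rₚ = a(1 − e) = 9.144e+06 · (1 − 0.3125) = 9.144e+06 · 0.6875 ≈ 6.286e+06 m = 6.287 × 10^6 m.
(b) rₐ = a(1 + e) = 9.144e+06 · (1 + 0.3125) = 9.144e+06 · 1.3125 ≈ 1.2e+07 m = 1.2 × 10^7 m.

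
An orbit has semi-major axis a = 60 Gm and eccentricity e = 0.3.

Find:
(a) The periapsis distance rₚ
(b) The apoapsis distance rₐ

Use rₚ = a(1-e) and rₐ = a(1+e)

Convert to SI: a = 60 Gm = 6e+10 m.
(a) rₚ = a(1 − e) = 6e+10 · (1 − 0.3) = 6e+10 · 0.7 ≈ 4.2e+10 m = 42 Gm.
(b) rₐ = a(1 + e) = 6e+10 · (1 + 0.3) = 6e+10 · 1.3 ≈ 7.8e+10 m = 78 Gm.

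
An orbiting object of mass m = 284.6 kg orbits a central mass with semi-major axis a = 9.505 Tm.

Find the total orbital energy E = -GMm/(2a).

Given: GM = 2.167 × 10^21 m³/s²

Convert to SI: a = 9.505 Tm = 9.505e+12 m.
E = −GMm / (2a).
E = −2.167e+21 · 284.6 / (2 · 9.505e+12) J ≈ -3.244e+10 J = -32.44 GJ.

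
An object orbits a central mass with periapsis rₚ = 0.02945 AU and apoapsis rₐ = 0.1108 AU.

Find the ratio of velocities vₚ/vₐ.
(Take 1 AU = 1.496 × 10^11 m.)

Convert to SI: rₚ = 0.02945 AU = 4.40572e+09 m; rₐ = 0.1108 AU = 1.65757e+10 m.
Conservation of angular momentum gives rₚvₚ = rₐvₐ, so vₚ/vₐ = rₐ/rₚ.
vₚ/vₐ = 1.65757e+10 / 4.40572e+09 ≈ 3.762.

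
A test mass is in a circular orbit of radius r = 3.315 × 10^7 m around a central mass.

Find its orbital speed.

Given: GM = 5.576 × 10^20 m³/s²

For a circular orbit, gravity supplies the centripetal force, so v = √(GM / r).
v = √(5.576e+20 / 3.315e+07) m/s ≈ 4.101e+06 m/s = 4101 km/s.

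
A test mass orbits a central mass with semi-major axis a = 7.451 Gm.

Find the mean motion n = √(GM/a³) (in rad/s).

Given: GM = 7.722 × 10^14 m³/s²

Convert to SI: a = 7.451 Gm = 7.451e+09 m.
n = √(GM / a³).
n = √(7.722e+14 / (7.451e+09)³) rad/s ≈ 4.321e-08 rad/s.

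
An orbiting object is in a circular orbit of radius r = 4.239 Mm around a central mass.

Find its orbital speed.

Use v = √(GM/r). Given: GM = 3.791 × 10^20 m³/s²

Convert to SI: r = 4.239 Mm = 4.239e+06 m.
For a circular orbit, gravity supplies the centripetal force, so v = √(GM / r).
v = √(3.791e+20 / 4.239e+06) m/s ≈ 9.457e+06 m/s = 9457 km/s.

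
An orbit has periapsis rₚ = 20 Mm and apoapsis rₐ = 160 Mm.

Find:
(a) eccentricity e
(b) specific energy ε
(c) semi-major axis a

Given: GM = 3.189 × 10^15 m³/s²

Convert to SI: rₚ = 20 Mm = 2e+07 m; rₐ = 160 Mm = 1.6e+08 m.
(a) e = (rₐ − rₚ)/(rₐ + rₚ) = (1.6e+08 − 2e+07)/(1.6e+08 + 2e+07) ≈ 0.7778
(b) With a = (rₚ + rₐ)/2 = 9e+07 m, ε = −GM/(2a) = −3.189e+15/(2 · 9e+07) J/kg ≈ -1.772e+07 J/kg
(c) a = (rₚ + rₐ)/2 = (2e+07 + 1.6e+08)/2 ≈ 9e+07 m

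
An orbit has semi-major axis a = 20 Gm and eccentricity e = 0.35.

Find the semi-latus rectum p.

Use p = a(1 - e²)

Convert to SI: a = 20 Gm = 2e+10 m.
p = a (1 − e²).
p = 2e+10 · (1 − (0.35)²) = 2e+10 · 0.8775 ≈ 1.755e+10 m = 17.55 Gm.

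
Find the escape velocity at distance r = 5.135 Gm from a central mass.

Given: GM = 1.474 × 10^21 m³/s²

Convert to SI: r = 5.135 Gm = 5.135e+09 m.
Escape velocity comes from setting total energy to zero: ½v² − GM/r = 0 ⇒ v_esc = √(2GM / r).
v_esc = √(2 · 1.474e+21 / 5.135e+09) m/s ≈ 7.577e+05 m/s = 757.7 km/s.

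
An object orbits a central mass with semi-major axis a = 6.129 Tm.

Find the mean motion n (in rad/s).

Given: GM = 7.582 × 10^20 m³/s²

Convert to SI: a = 6.129 Tm = 6.129e+12 m.
n = √(GM / a³).
n = √(7.582e+20 / (6.129e+12)³) rad/s ≈ 1.815e-09 rad/s.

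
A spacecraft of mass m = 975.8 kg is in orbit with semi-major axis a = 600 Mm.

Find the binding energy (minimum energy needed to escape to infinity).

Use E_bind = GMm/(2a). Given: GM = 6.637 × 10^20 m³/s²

Convert to SI: a = 600 Mm = 6e+08 m.
Total orbital energy is E = −GMm/(2a); binding energy is E_bind = −E = GMm/(2a).
E_bind = 6.637e+20 · 975.8 / (2 · 6e+08) J ≈ 5.397e+14 J = 539.7 TJ.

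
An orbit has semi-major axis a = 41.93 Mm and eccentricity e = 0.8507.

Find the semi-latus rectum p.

Convert to SI: a = 41.93 Mm = 4.193e+07 m.
p = a (1 − e²).
p = 4.193e+07 · (1 − (0.8507)²) = 4.193e+07 · 0.27631 ≈ 1.159e+07 m = 11.59 Mm.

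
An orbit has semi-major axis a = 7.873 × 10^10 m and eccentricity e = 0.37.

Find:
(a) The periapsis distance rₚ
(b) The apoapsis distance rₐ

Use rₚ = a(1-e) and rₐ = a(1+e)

(a) rₚ = a(1 − e) = 7.873e+10 · (1 − 0.37) = 7.873e+10 · 0.63 ≈ 4.96e+10 m = 4.96 × 10^10 m.
(b) rₐ = a(1 + e) = 7.873e+10 · (1 + 0.37) = 7.873e+10 · 1.37 ≈ 1.079e+11 m = 1.079 × 10^11 m.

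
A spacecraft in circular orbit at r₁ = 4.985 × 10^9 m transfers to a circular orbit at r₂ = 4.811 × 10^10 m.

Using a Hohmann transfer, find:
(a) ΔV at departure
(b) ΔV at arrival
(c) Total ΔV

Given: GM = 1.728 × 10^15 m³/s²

Transfer semi-major axis: a_t = (r₁ + r₂)/2 = (4.985e+09 + 4.811e+10)/2 = 2.65475e+10 m.
Circular speeds: v₁ = √(GM/r₁) = 588.761 m/s, v₂ = √(GM/r₂) = 189.52 m/s.
Transfer speeds (vis-viva v² = GM(2/r − 1/a_t)): v₁ᵗ = 792.584 m/s, v₂ᵗ = 82.1249 m/s.
(a) ΔV₁ = |v₁ᵗ − v₁| ≈ 203.8 m/s = 203.8 m/s.
(b) ΔV₂ = |v₂ − v₂ᵗ| ≈ 107.4 m/s = 107.4 m/s.
(c) ΔV_total = ΔV₁ + ΔV₂ ≈ 311.2 m/s = 311.2 m/s.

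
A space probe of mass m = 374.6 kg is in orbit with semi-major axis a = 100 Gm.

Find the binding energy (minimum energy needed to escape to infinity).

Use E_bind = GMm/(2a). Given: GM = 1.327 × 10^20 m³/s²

Convert to SI: a = 100 Gm = 1e+11 m.
Total orbital energy is E = −GMm/(2a); binding energy is E_bind = −E = GMm/(2a).
E_bind = 1.327e+20 · 374.6 / (2 · 1e+11) J ≈ 2.485e+11 J = 248.5 GJ.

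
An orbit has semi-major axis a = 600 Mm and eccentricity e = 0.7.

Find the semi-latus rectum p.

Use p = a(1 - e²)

Convert to SI: a = 600 Mm = 6e+08 m.
p = a (1 − e²).
p = 6e+08 · (1 − (0.7)²) = 6e+08 · 0.51 ≈ 3.06e+08 m = 306 Mm.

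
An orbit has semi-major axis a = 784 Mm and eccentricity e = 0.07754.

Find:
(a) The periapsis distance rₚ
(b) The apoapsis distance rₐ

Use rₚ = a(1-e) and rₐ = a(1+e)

Convert to SI: a = 784 Mm = 7.84e+08 m.
(a) rₚ = a(1 − e) = 7.84e+08 · (1 − 0.07754) = 7.84e+08 · 0.92246 ≈ 7.232e+08 m = 723.2 Mm.
(b) rₐ = a(1 + e) = 7.84e+08 · (1 + 0.07754) = 7.84e+08 · 1.07754 ≈ 8.448e+08 m = 844.8 Mm.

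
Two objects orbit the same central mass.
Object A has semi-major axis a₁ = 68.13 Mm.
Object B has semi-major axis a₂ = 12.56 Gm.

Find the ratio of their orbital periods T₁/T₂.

Convert to SI: a₁ = 68.13 Mm = 6.813e+07 m; a₂ = 12.56 Gm = 1.256e+10 m.
From Kepler's third law, (T₁/T₂)² = (a₁/a₂)³, so T₁/T₂ = (a₁/a₂)^(3/2).
a₁/a₂ = 6.813e+07 / 1.256e+10 = 0.00542436.
T₁/T₂ = (0.00542436)^(3/2) ≈ 0.0003995.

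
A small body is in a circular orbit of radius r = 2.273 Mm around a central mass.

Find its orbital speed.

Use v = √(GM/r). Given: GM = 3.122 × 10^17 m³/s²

Convert to SI: r = 2.273 Mm = 2.273e+06 m.
For a circular orbit, gravity supplies the centripetal force, so v = √(GM / r).
v = √(3.122e+17 / 2.273e+06) m/s ≈ 3.706e+05 m/s = 370.6 km/s.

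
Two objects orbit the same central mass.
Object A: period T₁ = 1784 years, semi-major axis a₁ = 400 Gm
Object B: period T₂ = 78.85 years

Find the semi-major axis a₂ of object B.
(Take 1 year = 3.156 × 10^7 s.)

Convert to SI: T₁ = 1784 years = 5.6303e+10 s; a₁ = 400 Gm = 4e+11 m; T₂ = 78.85 years = 2.48851e+09 s.
Kepler's third law: (T₁/T₂)² = (a₁/a₂)³ ⇒ a₂ = a₁ · (T₂/T₁)^(2/3).
T₂/T₁ = 2.48851e+09 / 5.6303e+10 = 0.0441984.
a₂ = 4e+11 · (0.0441984)^(2/3) m ≈ 5e+10 m = 50 Gm.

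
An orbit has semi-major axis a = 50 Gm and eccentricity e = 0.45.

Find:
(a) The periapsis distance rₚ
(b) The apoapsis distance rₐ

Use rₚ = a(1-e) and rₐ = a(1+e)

Convert to SI: a = 50 Gm = 5e+10 m.
(a) rₚ = a(1 − e) = 5e+10 · (1 − 0.45) = 5e+10 · 0.55 ≈ 2.75e+10 m = 27.5 Gm.
(b) rₐ = a(1 + e) = 5e+10 · (1 + 0.45) = 5e+10 · 1.45 ≈ 7.25e+10 m = 72.5 Gm.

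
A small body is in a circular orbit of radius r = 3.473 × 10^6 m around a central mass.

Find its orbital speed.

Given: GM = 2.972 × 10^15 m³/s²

For a circular orbit, gravity supplies the centripetal force, so v = √(GM / r).
v = √(2.972e+15 / 3.473e+06) m/s ≈ 2.925e+04 m/s = 29.25 km/s.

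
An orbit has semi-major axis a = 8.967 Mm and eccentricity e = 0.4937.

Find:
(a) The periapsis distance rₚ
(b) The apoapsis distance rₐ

Convert to SI: a = 8.967 Mm = 8.967e+06 m.
(a) rₚ = a(1 − e) = 8.967e+06 · (1 − 0.4937) = 8.967e+06 · 0.5063 ≈ 4.54e+06 m = 4.54 Mm.
(b) rₐ = a(1 + e) = 8.967e+06 · (1 + 0.4937) = 8.967e+06 · 1.4937 ≈ 1.339e+07 m = 13.39 Mm.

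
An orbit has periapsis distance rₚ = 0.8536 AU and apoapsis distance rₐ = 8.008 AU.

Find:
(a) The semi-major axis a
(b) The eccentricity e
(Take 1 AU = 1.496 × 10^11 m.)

Convert to SI: rₚ = 0.8536 AU = 1.27699e+11 m; rₐ = 8.008 AU = 1.198e+12 m.
(a) a = (rₚ + rₐ) / 2 = (1.27699e+11 + 1.198e+12) / 2 ≈ 6.628e+11 m = 4.431 AU.
(b) e = (rₐ − rₚ) / (rₐ + rₚ) = (1.198e+12 − 1.27699e+11) / (1.198e+12 + 1.27699e+11) ≈ 0.8073.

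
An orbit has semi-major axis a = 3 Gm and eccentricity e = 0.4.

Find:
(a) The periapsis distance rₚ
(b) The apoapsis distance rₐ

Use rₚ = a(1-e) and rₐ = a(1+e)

Convert to SI: a = 3 Gm = 3e+09 m.
(a) rₚ = a(1 − e) = 3e+09 · (1 − 0.4) = 3e+09 · 0.6 ≈ 1.8e+09 m = 1.8 Gm.
(b) rₐ = a(1 + e) = 3e+09 · (1 + 0.4) = 3e+09 · 1.4 ≈ 4.2e+09 m = 4.2 Gm.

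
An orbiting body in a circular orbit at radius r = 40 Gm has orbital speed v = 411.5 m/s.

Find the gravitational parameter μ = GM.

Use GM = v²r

Convert to SI: r = 40 Gm = 4e+10 m.
For a circular orbit v² = GM/r, so GM = v² · r.
GM = (411.5)² · 4e+10 m³/s² ≈ 6.773e+15 m³/s² = 6.773 × 10^15 m³/s².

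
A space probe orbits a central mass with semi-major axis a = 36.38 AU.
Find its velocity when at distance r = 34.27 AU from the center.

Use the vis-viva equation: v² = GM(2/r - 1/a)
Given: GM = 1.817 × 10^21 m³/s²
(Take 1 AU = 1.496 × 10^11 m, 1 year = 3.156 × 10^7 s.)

Convert to SI: a = 36.38 AU = 5.44245e+12 m; r = 34.27 AU = 5.12679e+12 m.
Vis-viva: v = √(GM · (2/r − 1/a)).
2/r − 1/a = 2/5.12679e+12 − 1/5.44245e+12 = 2.06367e-13 m⁻¹.
v = √(1.817e+21 · 2.06367e-13) m/s ≈ 1.936e+04 m/s = 4.085 AU/year.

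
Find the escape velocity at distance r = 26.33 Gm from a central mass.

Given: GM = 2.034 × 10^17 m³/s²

Convert to SI: r = 26.33 Gm = 2.633e+10 m.
Escape velocity comes from setting total energy to zero: ½v² − GM/r = 0 ⇒ v_esc = √(2GM / r).
v_esc = √(2 · 2.034e+17 / 2.633e+10) m/s ≈ 3931 m/s = 3.931 km/s.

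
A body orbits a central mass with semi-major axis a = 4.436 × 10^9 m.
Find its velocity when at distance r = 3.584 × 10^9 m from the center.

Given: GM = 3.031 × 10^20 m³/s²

Vis-viva: v = √(GM · (2/r − 1/a)).
2/r − 1/a = 2/3.584e+09 − 1/4.436e+09 = 3.32607e-10 m⁻¹.
v = √(3.031e+20 · 3.32607e-10) m/s ≈ 3.175e+05 m/s = 317.5 km/s.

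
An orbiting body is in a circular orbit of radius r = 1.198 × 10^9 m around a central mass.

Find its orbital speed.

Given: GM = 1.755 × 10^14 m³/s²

For a circular orbit, gravity supplies the centripetal force, so v = √(GM / r).
v = √(1.755e+14 / 1.198e+09) m/s ≈ 382.7 m/s = 382.7 m/s.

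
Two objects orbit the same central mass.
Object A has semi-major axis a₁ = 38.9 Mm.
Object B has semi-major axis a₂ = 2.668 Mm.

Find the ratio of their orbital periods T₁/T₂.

Convert to SI: a₁ = 38.9 Mm = 3.89e+07 m; a₂ = 2.668 Mm = 2.668e+06 m.
From Kepler's third law, (T₁/T₂)² = (a₁/a₂)³, so T₁/T₂ = (a₁/a₂)^(3/2).
a₁/a₂ = 3.89e+07 / 2.668e+06 = 14.5802.
T₁/T₂ = (14.5802)^(3/2) ≈ 55.67.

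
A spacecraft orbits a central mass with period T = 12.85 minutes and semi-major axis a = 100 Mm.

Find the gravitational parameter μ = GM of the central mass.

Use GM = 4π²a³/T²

Convert to SI: T = 12.85 minutes = 771 s; a = 100 Mm = 1e+08 m.
GM = 4π² · a³ / T².
GM = 4π² · (1e+08)³ / (771)² m³/s² ≈ 6.641e+19 m³/s² = 6.641 × 10^19 m³/s².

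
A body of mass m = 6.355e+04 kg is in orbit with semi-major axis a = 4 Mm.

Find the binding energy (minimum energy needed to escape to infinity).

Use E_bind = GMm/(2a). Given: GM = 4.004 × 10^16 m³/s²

Convert to SI: a = 4 Mm = 4e+06 m.
Total orbital energy is E = −GMm/(2a); binding energy is E_bind = −E = GMm/(2a).
E_bind = 4.004e+16 · 6.355e+04 / (2 · 4e+06) J ≈ 3.181e+14 J = 318.1 TJ.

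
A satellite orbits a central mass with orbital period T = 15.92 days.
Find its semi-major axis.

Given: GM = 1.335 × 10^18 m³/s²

Convert to SI: T = 15.92 days = 1.37549e+06 s.
Invert Kepler's third law: a = (GM · T² / (4π²))^(1/3).
Substituting T = 1.37549e+06 s and GM = 1.335e+18 m³/s²:
a = (1.335e+18 · (1.37549e+06)² / (4π²))^(1/3) m
a ≈ 4e+09 m = 4 Gm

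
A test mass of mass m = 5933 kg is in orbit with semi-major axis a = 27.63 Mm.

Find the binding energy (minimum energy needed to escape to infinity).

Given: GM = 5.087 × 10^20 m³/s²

Convert to SI: a = 27.63 Mm = 2.763e+07 m.
Total orbital energy is E = −GMm/(2a); binding energy is E_bind = −E = GMm/(2a).
E_bind = 5.087e+20 · 5933 / (2 · 2.763e+07) J ≈ 5.462e+16 J = 54.62 PJ.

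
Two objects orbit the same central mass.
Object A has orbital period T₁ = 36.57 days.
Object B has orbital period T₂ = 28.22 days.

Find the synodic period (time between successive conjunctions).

Convert to SI: T₁ = 36.57 days = 3.15965e+06 s; T₂ = 28.22 days = 2.43821e+06 s.
T_syn = |T₁ · T₂ / (T₁ − T₂)|.
T_syn = |3.15965e+06 · 2.43821e+06 / (3.15965e+06 − 2.43821e+06)| s ≈ 1.068e+07 s = 123.6 days.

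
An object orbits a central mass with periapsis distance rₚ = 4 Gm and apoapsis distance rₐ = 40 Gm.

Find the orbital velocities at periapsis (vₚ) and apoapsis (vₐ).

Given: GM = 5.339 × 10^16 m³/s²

Convert to SI: rₚ = 4 Gm = 4e+09 m; rₐ = 40 Gm = 4e+10 m.
Use the vis-viva equation v² = GM(2/r − 1/a) with a = (rₚ + rₐ)/2 = (4e+09 + 4e+10)/2 = 2.2e+10 m.
vₚ = √(GM · (2/rₚ − 1/a)) = √(5.339e+16 · (2/4e+09 − 1/2.2e+10)) m/s ≈ 4926 m/s = 4.926 km/s.
vₐ = √(GM · (2/rₐ − 1/a)) = √(5.339e+16 · (2/4e+10 − 1/2.2e+10)) m/s ≈ 492.6 m/s = 492.6 m/s.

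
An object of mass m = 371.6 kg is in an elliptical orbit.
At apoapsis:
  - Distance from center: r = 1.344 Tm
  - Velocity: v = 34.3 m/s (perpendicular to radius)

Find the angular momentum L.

Convert to SI: r = 1.344 Tm = 1.344e+12 m.
Since v is perpendicular to r, L = m · v · r.
L = 371.6 · 34.3 · 1.344e+12 kg·m²/s ≈ 1.713e+16 kg·m²/s.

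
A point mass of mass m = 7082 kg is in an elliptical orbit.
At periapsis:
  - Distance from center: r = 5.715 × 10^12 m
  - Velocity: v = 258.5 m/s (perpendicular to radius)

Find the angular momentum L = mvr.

Since v is perpendicular to r, L = m · v · r.
L = 7082 · 258.5 · 5.715e+12 kg·m²/s ≈ 1.046e+19 kg·m²/s.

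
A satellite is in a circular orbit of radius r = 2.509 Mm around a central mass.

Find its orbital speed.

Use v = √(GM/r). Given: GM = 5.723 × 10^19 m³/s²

Convert to SI: r = 2.509 Mm = 2.509e+06 m.
For a circular orbit, gravity supplies the centripetal force, so v = √(GM / r).
v = √(5.723e+19 / 2.509e+06) m/s ≈ 4.776e+06 m/s = 4776 km/s.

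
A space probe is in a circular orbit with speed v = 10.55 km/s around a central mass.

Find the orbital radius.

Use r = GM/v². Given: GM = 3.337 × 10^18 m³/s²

Convert to SI: v = 10.55 km/s = 10550 m/s.
For a circular orbit, v² = GM / r, so r = GM / v².
r = 3.337e+18 / (10550)² m ≈ 2.998e+10 m = 29.98 Gm.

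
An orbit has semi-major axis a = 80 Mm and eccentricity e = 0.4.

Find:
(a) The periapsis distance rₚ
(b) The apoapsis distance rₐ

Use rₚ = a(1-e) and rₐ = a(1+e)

Convert to SI: a = 80 Mm = 8e+07 m.
(a) rₚ = a(1 − e) = 8e+07 · (1 − 0.4) = 8e+07 · 0.6 ≈ 4.8e+07 m = 48 Mm.
(b) rₐ = a(1 + e) = 8e+07 · (1 + 0.4) = 8e+07 · 1.4 ≈ 1.12e+08 m = 112 Mm.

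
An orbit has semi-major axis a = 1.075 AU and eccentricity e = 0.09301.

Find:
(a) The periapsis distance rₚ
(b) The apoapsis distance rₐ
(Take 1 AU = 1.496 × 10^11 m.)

Convert to SI: a = 1.075 AU = 1.6082e+11 m.
(a) rₚ = a(1 − e) = 1.6082e+11 · (1 − 0.09301) = 1.6082e+11 · 0.90699 ≈ 1.459e+11 m = 0.975 AU.
(b) rₐ = a(1 + e) = 1.6082e+11 · (1 + 0.09301) = 1.6082e+11 · 1.09301 ≈ 1.758e+11 m = 1.175 AU.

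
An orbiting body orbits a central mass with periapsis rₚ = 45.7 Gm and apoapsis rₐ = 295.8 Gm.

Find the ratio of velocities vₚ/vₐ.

Convert to SI: rₚ = 45.7 Gm = 4.57e+10 m; rₐ = 295.8 Gm = 2.958e+11 m.
Conservation of angular momentum gives rₚvₚ = rₐvₐ, so vₚ/vₐ = rₐ/rₚ.
vₚ/vₐ = 2.958e+11 / 4.57e+10 ≈ 6.473.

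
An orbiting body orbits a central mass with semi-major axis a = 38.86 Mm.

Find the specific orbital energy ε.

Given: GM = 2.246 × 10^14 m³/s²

Convert to SI: a = 38.86 Mm = 3.886e+07 m.
ε = −GM / (2a).
ε = −2.246e+14 / (2 · 3.886e+07) J/kg ≈ -2.89e+06 J/kg = -2.89 MJ/kg.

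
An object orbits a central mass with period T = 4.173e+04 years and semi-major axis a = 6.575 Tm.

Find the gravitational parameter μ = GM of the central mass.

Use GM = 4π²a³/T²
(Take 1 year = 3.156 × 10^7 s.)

Convert to SI: T = 4.173e+04 years = 1.317e+12 s; a = 6.575 Tm = 6.575e+12 m.
GM = 4π² · a³ / T².
GM = 4π² · (6.575e+12)³ / (1.317e+12)² m³/s² ≈ 6.47e+15 m³/s² = 6.47 × 10^15 m³/s².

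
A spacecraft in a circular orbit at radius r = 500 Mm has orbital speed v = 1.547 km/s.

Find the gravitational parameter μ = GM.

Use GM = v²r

Convert to SI: r = 500 Mm = 5e+08 m; v = 1.547 km/s = 1547 m/s.
For a circular orbit v² = GM/r, so GM = v² · r.
GM = (1547)² · 5e+08 m³/s² ≈ 1.197e+15 m³/s² = 1.197 × 10^15 m³/s².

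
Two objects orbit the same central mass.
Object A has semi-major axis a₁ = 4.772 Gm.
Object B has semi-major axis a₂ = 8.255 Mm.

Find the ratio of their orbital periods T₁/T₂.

Convert to SI: a₁ = 4.772 Gm = 4.772e+09 m; a₂ = 8.255 Mm = 8.255e+06 m.
From Kepler's third law, (T₁/T₂)² = (a₁/a₂)³, so T₁/T₂ = (a₁/a₂)^(3/2).
a₁/a₂ = 4.772e+09 / 8.255e+06 = 578.074.
T₁/T₂ = (578.074)^(3/2) ≈ 1.39e+04.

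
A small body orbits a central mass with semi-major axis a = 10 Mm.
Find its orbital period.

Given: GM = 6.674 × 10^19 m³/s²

Convert to SI: a = 10 Mm = 1e+07 m.
Kepler's third law: T = 2π √(a³ / GM).
Substituting a = 1e+07 m and GM = 6.674e+19 m³/s²:
T = 2π √((1e+07)³ / 6.674e+19) s
T ≈ 24.32 s = 24.32 seconds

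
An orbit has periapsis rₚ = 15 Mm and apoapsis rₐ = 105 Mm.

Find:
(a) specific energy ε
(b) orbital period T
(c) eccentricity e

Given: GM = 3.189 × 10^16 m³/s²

Convert to SI: rₚ = 15 Mm = 1.5e+07 m; rₐ = 105 Mm = 1.05e+08 m.
(a) With a = (rₚ + rₐ)/2 = 6e+07 m, ε = −GM/(2a) = −3.189e+16/(2 · 6e+07) J/kg ≈ -2.658e+08 J/kg
(b) With a = (rₚ + rₐ)/2 = 6e+07 m, T = 2π √(a³/GM) = 2π √((6e+07)³/3.189e+16) s ≈ 1.635e+04 s
(c) e = (rₐ − rₚ)/(rₐ + rₚ) = (1.05e+08 − 1.5e+07)/(1.05e+08 + 1.5e+07) ≈ 0.75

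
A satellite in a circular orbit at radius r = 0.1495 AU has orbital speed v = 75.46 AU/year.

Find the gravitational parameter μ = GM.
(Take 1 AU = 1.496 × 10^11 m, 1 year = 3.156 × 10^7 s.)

Convert to SI: r = 0.1495 AU = 2.23652e+10 m; v = 75.46 AU/year = 357694 m/s.
For a circular orbit v² = GM/r, so GM = v² · r.
GM = (357694)² · 2.23652e+10 m³/s² ≈ 2.862e+21 m³/s² = 2.862 × 10^21 m³/s².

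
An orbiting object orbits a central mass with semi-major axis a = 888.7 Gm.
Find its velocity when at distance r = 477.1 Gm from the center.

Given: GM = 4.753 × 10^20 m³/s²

Convert to SI: a = 888.7 Gm = 8.887e+11 m; r = 477.1 Gm = 4.771e+11 m.
Vis-viva: v = √(GM · (2/r − 1/a)).
2/r − 1/a = 2/4.771e+11 − 1/8.887e+11 = 3.06675e-12 m⁻¹.
v = √(4.753e+20 · 3.06675e-12) m/s ≈ 3.818e+04 m/s = 38.18 km/s.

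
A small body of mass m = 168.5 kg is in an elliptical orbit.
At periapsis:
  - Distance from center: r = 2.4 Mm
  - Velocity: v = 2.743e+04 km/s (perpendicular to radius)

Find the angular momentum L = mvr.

Convert to SI: r = 2.4 Mm = 2.4e+06 m; v = 2.743e+04 km/s = 2.743e+07 m/s.
Since v is perpendicular to r, L = m · v · r.
L = 168.5 · 2.743e+07 · 2.4e+06 kg·m²/s ≈ 1.109e+16 kg·m²/s.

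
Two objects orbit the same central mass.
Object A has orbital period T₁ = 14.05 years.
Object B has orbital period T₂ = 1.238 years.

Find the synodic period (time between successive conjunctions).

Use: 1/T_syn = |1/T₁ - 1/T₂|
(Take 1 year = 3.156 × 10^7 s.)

Convert to SI: T₁ = 14.05 years = 4.43418e+08 s; T₂ = 1.238 years = 3.90713e+07 s.
T_syn = |T₁ · T₂ / (T₁ − T₂)|.
T_syn = |4.43418e+08 · 3.90713e+07 / (4.43418e+08 − 3.90713e+07)| s ≈ 4.285e+07 s = 1.358 years.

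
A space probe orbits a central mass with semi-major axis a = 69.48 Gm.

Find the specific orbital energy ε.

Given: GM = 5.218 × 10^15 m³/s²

Convert to SI: a = 69.48 Gm = 6.948e+10 m.
ε = −GM / (2a).
ε = −5.218e+15 / (2 · 6.948e+10) J/kg ≈ -3.755e+04 J/kg = -37.55 kJ/kg.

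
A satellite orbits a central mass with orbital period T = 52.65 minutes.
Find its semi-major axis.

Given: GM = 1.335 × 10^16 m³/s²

Convert to SI: T = 52.65 minutes = 3159 s.
Invert Kepler's third law: a = (GM · T² / (4π²))^(1/3).
Substituting T = 3159 s and GM = 1.335e+16 m³/s²:
a = (1.335e+16 · (3159)² / (4π²))^(1/3) m
a ≈ 1.5e+07 m = 15 Mm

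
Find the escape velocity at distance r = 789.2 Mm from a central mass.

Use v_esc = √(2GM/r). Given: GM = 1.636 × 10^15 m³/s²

Convert to SI: r = 789.2 Mm = 7.892e+08 m.
Escape velocity comes from setting total energy to zero: ½v² − GM/r = 0 ⇒ v_esc = √(2GM / r).
v_esc = √(2 · 1.636e+15 / 7.892e+08) m/s ≈ 2036 m/s = 2.036 km/s.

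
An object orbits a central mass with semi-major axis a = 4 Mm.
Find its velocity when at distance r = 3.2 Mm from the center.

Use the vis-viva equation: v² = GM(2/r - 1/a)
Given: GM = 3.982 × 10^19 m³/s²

Convert to SI: a = 4 Mm = 4e+06 m; r = 3.2 Mm = 3.2e+06 m.
Vis-viva: v = √(GM · (2/r − 1/a)).
2/r − 1/a = 2/3.2e+06 − 1/4e+06 = 3.75e-07 m⁻¹.
v = √(3.982e+19 · 3.75e-07) m/s ≈ 3.864e+06 m/s = 3864 km/s.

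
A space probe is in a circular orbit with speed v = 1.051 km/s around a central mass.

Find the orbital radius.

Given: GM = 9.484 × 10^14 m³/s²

Convert to SI: v = 1.051 km/s = 1051 m/s.
For a circular orbit, v² = GM / r, so r = GM / v².
r = 9.484e+14 / (1051)² m ≈ 8.586e+08 m = 858.6 Mm.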